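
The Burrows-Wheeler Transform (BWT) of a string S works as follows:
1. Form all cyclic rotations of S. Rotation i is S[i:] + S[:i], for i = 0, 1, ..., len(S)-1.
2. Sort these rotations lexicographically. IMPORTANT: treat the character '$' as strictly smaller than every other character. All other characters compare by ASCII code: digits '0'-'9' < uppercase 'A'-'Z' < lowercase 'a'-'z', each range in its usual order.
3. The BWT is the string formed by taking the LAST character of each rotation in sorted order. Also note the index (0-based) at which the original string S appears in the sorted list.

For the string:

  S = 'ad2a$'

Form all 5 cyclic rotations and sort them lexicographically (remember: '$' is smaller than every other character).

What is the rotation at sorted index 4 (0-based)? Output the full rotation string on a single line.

Answer: d2a$a

Derivation:
All 5 rotations (rotation i = S[i:]+S[:i]):
  rot[0] = ad2a$
  rot[1] = d2a$a
  rot[2] = 2a$ad
  rot[3] = a$ad2
  rot[4] = $ad2a
Sorted (with $ < everything):
  sorted[0] = $ad2a
  sorted[1] = 2a$ad
  sorted[2] = a$ad2
  sorted[3] = ad2a$
  sorted[4] = d2a$a
sorted[4] = d2a$a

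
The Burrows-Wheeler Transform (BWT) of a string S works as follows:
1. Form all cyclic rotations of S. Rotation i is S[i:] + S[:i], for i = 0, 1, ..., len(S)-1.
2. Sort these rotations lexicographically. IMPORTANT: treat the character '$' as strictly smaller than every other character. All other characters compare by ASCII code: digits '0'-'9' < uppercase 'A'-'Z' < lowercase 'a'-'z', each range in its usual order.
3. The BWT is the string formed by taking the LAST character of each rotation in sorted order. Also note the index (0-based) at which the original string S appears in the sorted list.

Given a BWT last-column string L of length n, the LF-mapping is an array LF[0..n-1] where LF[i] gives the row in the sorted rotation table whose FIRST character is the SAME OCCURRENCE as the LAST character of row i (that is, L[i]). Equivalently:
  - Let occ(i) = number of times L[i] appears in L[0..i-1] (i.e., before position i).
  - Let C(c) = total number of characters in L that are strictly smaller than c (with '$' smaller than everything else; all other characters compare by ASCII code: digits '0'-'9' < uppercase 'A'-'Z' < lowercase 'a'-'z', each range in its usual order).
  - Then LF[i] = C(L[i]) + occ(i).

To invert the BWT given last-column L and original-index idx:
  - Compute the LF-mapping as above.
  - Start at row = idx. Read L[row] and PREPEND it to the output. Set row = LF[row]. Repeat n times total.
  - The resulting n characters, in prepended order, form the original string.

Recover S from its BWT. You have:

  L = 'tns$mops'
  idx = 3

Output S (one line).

LF mapping: 7 2 5 0 1 3 4 6
Walk LF starting at row 3, prepending L[row]:
  step 1: row=3, L[3]='$', prepend. Next row=LF[3]=0
  step 2: row=0, L[0]='t', prepend. Next row=LF[0]=7
  step 3: row=7, L[7]='s', prepend. Next row=LF[7]=6
  step 4: row=6, L[6]='p', prepend. Next row=LF[6]=4
  step 5: row=4, L[4]='m', prepend. Next row=LF[4]=1
  step 6: row=1, L[1]='n', prepend. Next row=LF[1]=2
  step 7: row=2, L[2]='s', prepend. Next row=LF[2]=5
  step 8: row=5, L[5]='o', prepend. Next row=LF[5]=3
Reversed output: osnmpst$

Answer: osnmpst$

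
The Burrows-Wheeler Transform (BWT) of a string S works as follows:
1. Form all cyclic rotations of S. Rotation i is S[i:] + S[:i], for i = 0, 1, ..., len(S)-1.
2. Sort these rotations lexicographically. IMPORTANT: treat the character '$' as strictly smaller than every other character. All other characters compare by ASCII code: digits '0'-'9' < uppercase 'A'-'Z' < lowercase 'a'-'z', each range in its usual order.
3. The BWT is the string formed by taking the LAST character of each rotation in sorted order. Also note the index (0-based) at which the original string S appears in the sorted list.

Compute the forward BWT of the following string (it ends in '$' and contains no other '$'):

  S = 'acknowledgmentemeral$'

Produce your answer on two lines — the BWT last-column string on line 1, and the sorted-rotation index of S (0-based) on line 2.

Answer: l$raeltmmdcawgekeneno
1

Derivation:
All 21 rotations (rotation i = S[i:]+S[:i]):
  rot[0] = acknowledgmentemeral$
  rot[1] = cknowledgmentemeral$a
  rot[2] = knowledgmentemeral$ac
  rot[3] = nowledgmentemeral$ack
  rot[4] = owledgmentemeral$ackn
  rot[5] = wledgmentemeral$ackno
  rot[6] = ledgmentemeral$acknow
  rot[7] = edgmentemeral$acknowl
  rot[8] = dgmentemeral$acknowle
  rot[9] = gmentemeral$acknowled
  rot[10] = mentemeral$acknowledg
  rot[11] = entemeral$acknowledgm
  rot[12] = ntemeral$acknowledgme
  rot[13] = temeral$acknowledgmen
  rot[14] = emeral$acknowledgment
  rot[15] = meral$acknowledgmente
  rot[16] = eral$acknowledgmentem
  rot[17] = ral$acknowledgmenteme
  rot[18] = al$acknowledgmentemer
  rot[19] = l$acknowledgmentemera
  rot[20] = $acknowledgmentemeral
Sorted (with $ < everything):
  sorted[0] = $acknowledgmentemeral  (last char: 'l')
  sorted[1] = acknowledgmentemeral$  (last char: '$')
  sorted[2] = al$acknowledgmentemer  (last char: 'r')
  sorted[3] = cknowledgmentemeral$a  (last char: 'a')
  sorted[4] = dgmentemeral$acknowle  (last char: 'e')
  sorted[5] = edgmentemeral$acknowl  (last char: 'l')
  sorted[6] = emeral$acknowledgment  (last char: 't')
  sorted[7] = entemeral$acknowledgm  (last char: 'm')
  sorted[8] = eral$acknowledgmentem  (last char: 'm')
  sorted[9] = gmentemeral$acknowled  (last char: 'd')
  sorted[10] = knowledgmentemeral$ac  (last char: 'c')
  sorted[11] = l$acknowledgmentemera  (last char: 'a')
  sorted[12] = ledgmentemeral$acknow  (last char: 'w')
  sorted[13] = mentemeral$acknowledg  (last char: 'g')
  sorted[14] = meral$acknowledgmente  (last char: 'e')
  sorted[15] = nowledgmentemeral$ack  (last char: 'k')
  sorted[16] = ntemeral$acknowledgme  (last char: 'e')
  sorted[17] = owledgmentemeral$ackn  (last char: 'n')
  sorted[18] = ral$acknowledgmenteme  (last char: 'e')
  sorted[19] = temeral$acknowledgmen  (last char: 'n')
  sorted[20] = wledgmentemeral$ackno  (last char: 'o')
Last column: l$raeltmmdcawgekeneno
Original string S is at sorted index 1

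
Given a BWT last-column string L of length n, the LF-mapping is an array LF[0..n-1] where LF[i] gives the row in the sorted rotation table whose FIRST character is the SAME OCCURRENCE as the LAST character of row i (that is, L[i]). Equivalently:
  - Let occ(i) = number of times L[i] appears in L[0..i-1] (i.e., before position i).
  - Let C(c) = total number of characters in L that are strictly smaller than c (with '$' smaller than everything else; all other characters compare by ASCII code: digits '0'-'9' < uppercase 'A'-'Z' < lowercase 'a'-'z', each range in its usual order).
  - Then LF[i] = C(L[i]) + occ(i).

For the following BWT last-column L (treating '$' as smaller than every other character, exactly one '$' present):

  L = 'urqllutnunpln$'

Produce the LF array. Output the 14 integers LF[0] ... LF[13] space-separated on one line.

Answer: 11 9 8 1 2 12 10 4 13 5 7 3 6 0

Derivation:
Char counts: '$':1, 'l':3, 'n':3, 'p':1, 'q':1, 'r':1, 't':1, 'u':3
C (first-col start): C('$')=0, C('l')=1, C('n')=4, C('p')=7, C('q')=8, C('r')=9, C('t')=10, C('u')=11
L[0]='u': occ=0, LF[0]=C('u')+0=11+0=11
L[1]='r': occ=0, LF[1]=C('r')+0=9+0=9
L[2]='q': occ=0, LF[2]=C('q')+0=8+0=8
L[3]='l': occ=0, LF[3]=C('l')+0=1+0=1
L[4]='l': occ=1, LF[4]=C('l')+1=1+1=2
L[5]='u': occ=1, LF[5]=C('u')+1=11+1=12
L[6]='t': occ=0, LF[6]=C('t')+0=10+0=10
L[7]='n': occ=0, LF[7]=C('n')+0=4+0=4
L[8]='u': occ=2, LF[8]=C('u')+2=11+2=13
L[9]='n': occ=1, LF[9]=C('n')+1=4+1=5
L[10]='p': occ=0, LF[10]=C('p')+0=7+0=7
L[11]='l': occ=2, LF[11]=C('l')+2=1+2=3
L[12]='n': occ=2, LF[12]=C('n')+2=4+2=6
L[13]='$': occ=0, LF[13]=C('$')+0=0+0=0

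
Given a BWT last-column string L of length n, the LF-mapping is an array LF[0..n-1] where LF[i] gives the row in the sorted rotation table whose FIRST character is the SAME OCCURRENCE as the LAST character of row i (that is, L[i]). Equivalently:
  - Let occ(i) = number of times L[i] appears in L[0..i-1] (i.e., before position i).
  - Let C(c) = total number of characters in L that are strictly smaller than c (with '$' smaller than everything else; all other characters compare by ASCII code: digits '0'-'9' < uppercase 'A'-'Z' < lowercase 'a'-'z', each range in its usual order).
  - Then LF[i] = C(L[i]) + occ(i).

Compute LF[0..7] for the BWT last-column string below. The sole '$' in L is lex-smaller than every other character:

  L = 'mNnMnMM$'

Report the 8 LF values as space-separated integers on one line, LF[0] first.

Char counts: '$':1, 'M':3, 'N':1, 'm':1, 'n':2
C (first-col start): C('$')=0, C('M')=1, C('N')=4, C('m')=5, C('n')=6
L[0]='m': occ=0, LF[0]=C('m')+0=5+0=5
L[1]='N': occ=0, LF[1]=C('N')+0=4+0=4
L[2]='n': occ=0, LF[2]=C('n')+0=6+0=6
L[3]='M': occ=0, LF[3]=C('M')+0=1+0=1
L[4]='n': occ=1, LF[4]=C('n')+1=6+1=7
L[5]='M': occ=1, LF[5]=C('M')+1=1+1=2
L[6]='M': occ=2, LF[6]=C('M')+2=1+2=3
L[7]='$': occ=0, LF[7]=C('$')+0=0+0=0

Answer: 5 4 6 1 7 2 3 0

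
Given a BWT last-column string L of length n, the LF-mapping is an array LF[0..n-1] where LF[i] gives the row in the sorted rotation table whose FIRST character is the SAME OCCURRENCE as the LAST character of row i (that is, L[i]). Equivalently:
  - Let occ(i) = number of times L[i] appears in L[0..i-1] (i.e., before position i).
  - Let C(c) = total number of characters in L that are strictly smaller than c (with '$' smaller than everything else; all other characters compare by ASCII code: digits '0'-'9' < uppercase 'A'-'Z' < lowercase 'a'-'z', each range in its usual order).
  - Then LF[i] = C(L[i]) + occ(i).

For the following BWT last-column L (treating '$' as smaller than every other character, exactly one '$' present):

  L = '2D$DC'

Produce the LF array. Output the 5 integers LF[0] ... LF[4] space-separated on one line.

Char counts: '$':1, '2':1, 'C':1, 'D':2
C (first-col start): C('$')=0, C('2')=1, C('C')=2, C('D')=3
L[0]='2': occ=0, LF[0]=C('2')+0=1+0=1
L[1]='D': occ=0, LF[1]=C('D')+0=3+0=3
L[2]='$': occ=0, LF[2]=C('$')+0=0+0=0
L[3]='D': occ=1, LF[3]=C('D')+1=3+1=4
L[4]='C': occ=0, LF[4]=C('C')+0=2+0=2

Answer: 1 3 0 4 2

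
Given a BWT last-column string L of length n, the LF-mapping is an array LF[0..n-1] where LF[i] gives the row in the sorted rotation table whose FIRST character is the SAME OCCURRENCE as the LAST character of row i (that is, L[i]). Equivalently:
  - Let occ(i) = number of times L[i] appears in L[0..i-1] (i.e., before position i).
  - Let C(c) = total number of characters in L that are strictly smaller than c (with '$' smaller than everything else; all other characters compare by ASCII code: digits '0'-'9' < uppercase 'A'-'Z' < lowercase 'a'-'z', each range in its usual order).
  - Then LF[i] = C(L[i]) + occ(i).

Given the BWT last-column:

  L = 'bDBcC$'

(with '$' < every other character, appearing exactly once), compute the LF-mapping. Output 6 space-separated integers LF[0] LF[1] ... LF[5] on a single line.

Char counts: '$':1, 'B':1, 'C':1, 'D':1, 'b':1, 'c':1
C (first-col start): C('$')=0, C('B')=1, C('C')=2, C('D')=3, C('b')=4, C('c')=5
L[0]='b': occ=0, LF[0]=C('b')+0=4+0=4
L[1]='D': occ=0, LF[1]=C('D')+0=3+0=3
L[2]='B': occ=0, LF[2]=C('B')+0=1+0=1
L[3]='c': occ=0, LF[3]=C('c')+0=5+0=5
L[4]='C': occ=0, LF[4]=C('C')+0=2+0=2
L[5]='$': occ=0, LF[5]=C('$')+0=0+0=0

Answer: 4 3 1 5 2 0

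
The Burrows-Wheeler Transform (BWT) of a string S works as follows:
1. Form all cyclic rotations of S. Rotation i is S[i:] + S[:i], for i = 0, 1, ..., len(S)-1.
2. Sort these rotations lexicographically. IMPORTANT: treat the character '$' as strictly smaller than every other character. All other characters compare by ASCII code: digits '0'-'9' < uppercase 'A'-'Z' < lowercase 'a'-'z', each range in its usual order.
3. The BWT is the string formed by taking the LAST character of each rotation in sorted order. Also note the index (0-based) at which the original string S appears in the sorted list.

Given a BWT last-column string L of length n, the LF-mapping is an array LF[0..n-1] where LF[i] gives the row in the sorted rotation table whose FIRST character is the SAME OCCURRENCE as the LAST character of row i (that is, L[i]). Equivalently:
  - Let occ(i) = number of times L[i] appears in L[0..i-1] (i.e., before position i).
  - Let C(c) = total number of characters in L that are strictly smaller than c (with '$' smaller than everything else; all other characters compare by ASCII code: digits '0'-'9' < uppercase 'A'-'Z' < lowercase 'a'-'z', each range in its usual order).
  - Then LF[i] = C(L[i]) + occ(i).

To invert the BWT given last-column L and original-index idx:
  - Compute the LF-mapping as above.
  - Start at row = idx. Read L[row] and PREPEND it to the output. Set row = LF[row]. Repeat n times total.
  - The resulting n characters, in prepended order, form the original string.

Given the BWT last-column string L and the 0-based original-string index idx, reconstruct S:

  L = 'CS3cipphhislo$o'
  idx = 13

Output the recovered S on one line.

Answer: philosophicS3C$

Derivation:
LF mapping: 2 3 1 4 7 12 13 5 6 8 14 9 10 0 11
Walk LF starting at row 13, prepending L[row]:
  step 1: row=13, L[13]='$', prepend. Next row=LF[13]=0
  step 2: row=0, L[0]='C', prepend. Next row=LF[0]=2
  step 3: row=2, L[2]='3', prepend. Next row=LF[2]=1
  step 4: row=1, L[1]='S', prepend. Next row=LF[1]=3
  step 5: row=3, L[3]='c', prepend. Next row=LF[3]=4
  step 6: row=4, L[4]='i', prepend. Next row=LF[4]=7
  step 7: row=7, L[7]='h', prepend. Next row=LF[7]=5
  step 8: row=5, L[5]='p', prepend. Next row=LF[5]=12
  step 9: row=12, L[12]='o', prepend. Next row=LF[12]=10
  step 10: row=10, L[10]='s', prepend. Next row=LF[10]=14
  step 11: row=14, L[14]='o', prepend. Next row=LF[14]=11
  step 12: row=11, L[11]='l', prepend. Next row=LF[11]=9
  step 13: row=9, L[9]='i', prepend. Next row=LF[9]=8
  step 14: row=8, L[8]='h', prepend. Next row=LF[8]=6
  step 15: row=6, L[6]='p', prepend. Next row=LF[6]=13
Reversed output: philosophicS3C$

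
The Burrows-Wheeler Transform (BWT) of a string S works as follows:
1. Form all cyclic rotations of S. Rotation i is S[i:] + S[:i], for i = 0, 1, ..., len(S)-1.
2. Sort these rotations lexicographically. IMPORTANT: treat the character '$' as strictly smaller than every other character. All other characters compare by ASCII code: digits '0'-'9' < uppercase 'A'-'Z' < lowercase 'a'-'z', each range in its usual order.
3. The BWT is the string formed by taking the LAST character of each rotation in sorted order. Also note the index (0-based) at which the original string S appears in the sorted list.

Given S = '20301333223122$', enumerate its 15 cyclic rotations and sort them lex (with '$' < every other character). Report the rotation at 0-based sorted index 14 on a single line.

All 15 rotations (rotation i = S[i:]+S[:i]):
  rot[0] = 20301333223122$
  rot[1] = 0301333223122$2
  rot[2] = 301333223122$20
  rot[3] = 01333223122$203
  rot[4] = 1333223122$2030
  rot[5] = 333223122$20301
  rot[6] = 33223122$203013
  rot[7] = 3223122$2030133
  rot[8] = 223122$20301333
  rot[9] = 23122$203013332
  rot[10] = 3122$2030133322
  rot[11] = 122$20301333223
  rot[12] = 22$203013332231
  rot[13] = 2$2030133322312
  rot[14] = $20301333223122
Sorted (with $ < everything):
  sorted[0] = $20301333223122
  sorted[1] = 01333223122$203
  sorted[2] = 0301333223122$2
  sorted[3] = 122$20301333223
  sorted[4] = 1333223122$2030
  sorted[5] = 2$2030133322312
  sorted[6] = 20301333223122$
  sorted[7] = 22$203013332231
  sorted[8] = 223122$20301333
  sorted[9] = 23122$203013332
  sorted[10] = 301333223122$20
  sorted[11] = 3122$2030133322
  sorted[12] = 3223122$2030133
  sorted[13] = 33223122$203013
  sorted[14] = 333223122$20301
sorted[14] = 333223122$20301

Answer: 333223122$20301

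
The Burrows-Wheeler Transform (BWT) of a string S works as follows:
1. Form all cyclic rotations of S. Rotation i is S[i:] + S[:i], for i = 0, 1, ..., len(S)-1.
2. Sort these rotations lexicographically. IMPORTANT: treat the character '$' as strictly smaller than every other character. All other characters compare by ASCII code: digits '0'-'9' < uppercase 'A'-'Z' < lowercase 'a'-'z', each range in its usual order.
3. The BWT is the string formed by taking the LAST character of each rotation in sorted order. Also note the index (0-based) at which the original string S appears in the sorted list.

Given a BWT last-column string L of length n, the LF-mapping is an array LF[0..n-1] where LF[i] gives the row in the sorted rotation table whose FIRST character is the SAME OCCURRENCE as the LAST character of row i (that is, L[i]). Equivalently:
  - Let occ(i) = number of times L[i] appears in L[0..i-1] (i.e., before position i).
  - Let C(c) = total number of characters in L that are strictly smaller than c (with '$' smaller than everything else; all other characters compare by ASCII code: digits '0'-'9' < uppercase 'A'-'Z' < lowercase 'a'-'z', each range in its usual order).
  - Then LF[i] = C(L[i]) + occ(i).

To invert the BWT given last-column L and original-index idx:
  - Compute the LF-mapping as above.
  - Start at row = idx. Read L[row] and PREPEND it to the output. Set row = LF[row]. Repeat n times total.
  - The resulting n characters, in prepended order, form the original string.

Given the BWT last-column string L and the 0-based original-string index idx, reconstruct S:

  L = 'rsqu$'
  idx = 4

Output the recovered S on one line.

Answer: usqr$

Derivation:
LF mapping: 2 3 1 4 0
Walk LF starting at row 4, prepending L[row]:
  step 1: row=4, L[4]='$', prepend. Next row=LF[4]=0
  step 2: row=0, L[0]='r', prepend. Next row=LF[0]=2
  step 3: row=2, L[2]='q', prepend. Next row=LF[2]=1
  step 4: row=1, L[1]='s', prepend. Next row=LF[1]=3
  step 5: row=3, L[3]='u', prepend. Next row=LF[3]=4
Reversed output: usqr$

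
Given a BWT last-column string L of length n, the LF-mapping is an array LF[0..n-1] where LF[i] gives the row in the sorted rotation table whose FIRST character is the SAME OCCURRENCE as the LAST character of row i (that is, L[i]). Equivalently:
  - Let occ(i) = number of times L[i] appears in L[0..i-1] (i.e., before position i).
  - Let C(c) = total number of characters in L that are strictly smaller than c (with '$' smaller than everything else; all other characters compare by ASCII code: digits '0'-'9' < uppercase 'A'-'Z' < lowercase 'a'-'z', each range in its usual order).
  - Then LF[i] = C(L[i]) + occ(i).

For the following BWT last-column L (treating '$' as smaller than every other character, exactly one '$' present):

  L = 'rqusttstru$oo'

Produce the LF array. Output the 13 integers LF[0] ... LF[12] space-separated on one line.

Char counts: '$':1, 'o':2, 'q':1, 'r':2, 's':2, 't':3, 'u':2
C (first-col start): C('$')=0, C('o')=1, C('q')=3, C('r')=4, C('s')=6, C('t')=8, C('u')=11
L[0]='r': occ=0, LF[0]=C('r')+0=4+0=4
L[1]='q': occ=0, LF[1]=C('q')+0=3+0=3
L[2]='u': occ=0, LF[2]=C('u')+0=11+0=11
L[3]='s': occ=0, LF[3]=C('s')+0=6+0=6
L[4]='t': occ=0, LF[4]=C('t')+0=8+0=8
L[5]='t': occ=1, LF[5]=C('t')+1=8+1=9
L[6]='s': occ=1, LF[6]=C('s')+1=6+1=7
L[7]='t': occ=2, LF[7]=C('t')+2=8+2=10
L[8]='r': occ=1, LF[8]=C('r')+1=4+1=5
L[9]='u': occ=1, LF[9]=C('u')+1=11+1=12
L[10]='$': occ=0, LF[10]=C('$')+0=0+0=0
L[11]='o': occ=0, LF[11]=C('o')+0=1+0=1
L[12]='o': occ=1, LF[12]=C('o')+1=1+1=2

Answer: 4 3 11 6 8 9 7 10 5 12 0 1 2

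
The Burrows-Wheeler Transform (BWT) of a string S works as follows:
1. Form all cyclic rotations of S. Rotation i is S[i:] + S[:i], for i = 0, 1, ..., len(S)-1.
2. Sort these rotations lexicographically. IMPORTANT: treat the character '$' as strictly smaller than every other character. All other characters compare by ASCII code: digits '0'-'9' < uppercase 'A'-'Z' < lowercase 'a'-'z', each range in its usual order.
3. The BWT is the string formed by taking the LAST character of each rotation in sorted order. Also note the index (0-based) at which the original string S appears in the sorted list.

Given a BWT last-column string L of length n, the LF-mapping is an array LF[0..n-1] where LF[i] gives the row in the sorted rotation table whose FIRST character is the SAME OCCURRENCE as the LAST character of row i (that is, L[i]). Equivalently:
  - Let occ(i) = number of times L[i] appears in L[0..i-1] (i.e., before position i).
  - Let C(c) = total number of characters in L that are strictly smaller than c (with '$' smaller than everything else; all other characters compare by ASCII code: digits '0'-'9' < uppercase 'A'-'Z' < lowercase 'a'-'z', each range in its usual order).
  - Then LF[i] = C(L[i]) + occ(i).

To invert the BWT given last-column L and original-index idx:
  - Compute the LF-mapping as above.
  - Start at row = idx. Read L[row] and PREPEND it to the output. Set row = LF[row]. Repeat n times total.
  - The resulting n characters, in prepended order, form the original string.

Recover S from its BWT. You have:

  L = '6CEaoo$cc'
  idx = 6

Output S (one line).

LF mapping: 1 2 3 4 7 8 0 5 6
Walk LF starting at row 6, prepending L[row]:
  step 1: row=6, L[6]='$', prepend. Next row=LF[6]=0
  step 2: row=0, L[0]='6', prepend. Next row=LF[0]=1
  step 3: row=1, L[1]='C', prepend. Next row=LF[1]=2
  step 4: row=2, L[2]='E', prepend. Next row=LF[2]=3
  step 5: row=3, L[3]='a', prepend. Next row=LF[3]=4
  step 6: row=4, L[4]='o', prepend. Next row=LF[4]=7
  step 7: row=7, L[7]='c', prepend. Next row=LF[7]=5
  step 8: row=5, L[5]='o', prepend. Next row=LF[5]=8
  step 9: row=8, L[8]='c', prepend. Next row=LF[8]=6
Reversed output: cocoaEC6$

Answer: cocoaEC6$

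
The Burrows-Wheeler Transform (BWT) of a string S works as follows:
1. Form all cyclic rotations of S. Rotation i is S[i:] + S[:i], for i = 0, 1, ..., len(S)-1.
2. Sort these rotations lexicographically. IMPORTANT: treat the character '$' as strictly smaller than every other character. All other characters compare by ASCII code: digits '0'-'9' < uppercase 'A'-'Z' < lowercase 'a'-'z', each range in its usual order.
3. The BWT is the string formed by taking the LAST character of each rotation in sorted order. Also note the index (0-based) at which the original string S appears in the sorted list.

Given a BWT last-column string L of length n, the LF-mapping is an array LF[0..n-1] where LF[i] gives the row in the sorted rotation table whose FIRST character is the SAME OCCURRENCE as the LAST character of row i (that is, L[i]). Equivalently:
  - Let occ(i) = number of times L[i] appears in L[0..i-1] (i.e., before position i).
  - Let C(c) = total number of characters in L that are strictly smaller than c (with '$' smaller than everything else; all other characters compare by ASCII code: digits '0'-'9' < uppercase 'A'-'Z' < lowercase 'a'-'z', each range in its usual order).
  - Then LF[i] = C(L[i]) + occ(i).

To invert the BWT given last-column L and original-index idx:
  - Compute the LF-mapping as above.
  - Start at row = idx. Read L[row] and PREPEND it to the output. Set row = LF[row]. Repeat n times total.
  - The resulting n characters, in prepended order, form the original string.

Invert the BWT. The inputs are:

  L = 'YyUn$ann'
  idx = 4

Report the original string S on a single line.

Answer: nannyUY$

Derivation:
LF mapping: 2 7 1 4 0 3 5 6
Walk LF starting at row 4, prepending L[row]:
  step 1: row=4, L[4]='$', prepend. Next row=LF[4]=0
  step 2: row=0, L[0]='Y', prepend. Next row=LF[0]=2
  step 3: row=2, L[2]='U', prepend. Next row=LF[2]=1
  step 4: row=1, L[1]='y', prepend. Next row=LF[1]=7
  step 5: row=7, L[7]='n', prepend. Next row=LF[7]=6
  step 6: row=6, L[6]='n', prepend. Next row=LF[6]=5
  step 7: row=5, L[5]='a', prepend. Next row=LF[5]=3
  step 8: row=3, L[3]='n', prepend. Next row=LF[3]=4
Reversed output: nannyUY$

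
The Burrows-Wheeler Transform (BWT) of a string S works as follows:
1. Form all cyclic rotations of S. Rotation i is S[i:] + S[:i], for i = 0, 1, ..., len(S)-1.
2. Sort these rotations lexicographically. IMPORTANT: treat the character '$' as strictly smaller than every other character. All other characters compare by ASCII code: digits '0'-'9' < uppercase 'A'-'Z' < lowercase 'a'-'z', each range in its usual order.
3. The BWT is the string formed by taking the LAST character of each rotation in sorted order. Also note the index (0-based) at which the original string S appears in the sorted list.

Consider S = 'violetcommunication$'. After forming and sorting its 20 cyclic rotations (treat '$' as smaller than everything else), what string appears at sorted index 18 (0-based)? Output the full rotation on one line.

Answer: unication$violetcomm

Derivation:
All 20 rotations (rotation i = S[i:]+S[:i]):
  rot[0] = violetcommunication$
  rot[1] = ioletcommunication$v
  rot[2] = oletcommunication$vi
  rot[3] = letcommunication$vio
  rot[4] = etcommunication$viol
  rot[5] = tcommunication$viole
  rot[6] = communication$violet
  rot[7] = ommunication$violetc
  rot[8] = mmunication$violetco
  rot[9] = munication$violetcom
  rot[10] = unication$violetcomm
  rot[11] = nication$violetcommu
  rot[12] = ication$violetcommun
  rot[13] = cation$violetcommuni
  rot[14] = ation$violetcommunic
  rot[15] = tion$violetcommunica
  rot[16] = ion$violetcommunicat
  rot[17] = on$violetcommunicati
  rot[18] = n$violetcommunicatio
  rot[19] = $violetcommunication
Sorted (with $ < everything):
  sorted[0] = $violetcommunication
  sorted[1] = ation$violetcommunic
  sorted[2] = cation$violetcommuni
  sorted[3] = communication$violet
  sorted[4] = etcommunication$viol
  sorted[5] = ication$violetcommun
  sorted[6] = ioletcommunication$v
  sorted[7] = ion$violetcommunicat
  sorted[8] = letcommunication$vio
  sorted[9] = mmunication$violetco
  sorted[10] = munication$violetcom
  sorted[11] = n$violetcommunicatio
  sorted[12] = nication$violetcommu
  sorted[13] = oletcommunication$vi
  sorted[14] = ommunication$violetc
  sorted[15] = on$violetcommunicati
  sorted[16] = tcommunication$viole
  sorted[17] = tion$violetcommunica
  sorted[18] = unication$violetcomm
  sorted[19] = violetcommunication$
sorted[18] = unication$violetcomm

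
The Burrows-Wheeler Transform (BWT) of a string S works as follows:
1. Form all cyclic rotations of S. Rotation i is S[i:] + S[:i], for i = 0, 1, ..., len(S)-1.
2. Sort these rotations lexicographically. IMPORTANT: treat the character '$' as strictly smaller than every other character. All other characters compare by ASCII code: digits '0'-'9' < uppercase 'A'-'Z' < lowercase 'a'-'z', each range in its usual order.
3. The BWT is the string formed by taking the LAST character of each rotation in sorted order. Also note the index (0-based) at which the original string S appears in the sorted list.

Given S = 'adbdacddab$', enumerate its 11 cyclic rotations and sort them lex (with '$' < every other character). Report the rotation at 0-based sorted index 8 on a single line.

Answer: dacddab$adb

Derivation:
All 11 rotations (rotation i = S[i:]+S[:i]):
  rot[0] = adbdacddab$
  rot[1] = dbdacddab$a
  rot[2] = bdacddab$ad
  rot[3] = dacddab$adb
  rot[4] = acddab$adbd
  rot[5] = cddab$adbda
  rot[6] = ddab$adbdac
  rot[7] = dab$adbdacd
  rot[8] = ab$adbdacdd
  rot[9] = b$adbdacdda
  rot[10] = $adbdacddab
Sorted (with $ < everything):
  sorted[0] = $adbdacddab
  sorted[1] = ab$adbdacdd
  sorted[2] = acddab$adbd
  sorted[3] = adbdacddab$
  sorted[4] = b$adbdacdda
  sorted[5] = bdacddab$ad
  sorted[6] = cddab$adbda
  sorted[7] = dab$adbdacd
  sorted[8] = dacddab$adb
  sorted[9] = dbdacddab$a
  sorted[10] = ddab$adbdac
sorted[8] = dacddab$adb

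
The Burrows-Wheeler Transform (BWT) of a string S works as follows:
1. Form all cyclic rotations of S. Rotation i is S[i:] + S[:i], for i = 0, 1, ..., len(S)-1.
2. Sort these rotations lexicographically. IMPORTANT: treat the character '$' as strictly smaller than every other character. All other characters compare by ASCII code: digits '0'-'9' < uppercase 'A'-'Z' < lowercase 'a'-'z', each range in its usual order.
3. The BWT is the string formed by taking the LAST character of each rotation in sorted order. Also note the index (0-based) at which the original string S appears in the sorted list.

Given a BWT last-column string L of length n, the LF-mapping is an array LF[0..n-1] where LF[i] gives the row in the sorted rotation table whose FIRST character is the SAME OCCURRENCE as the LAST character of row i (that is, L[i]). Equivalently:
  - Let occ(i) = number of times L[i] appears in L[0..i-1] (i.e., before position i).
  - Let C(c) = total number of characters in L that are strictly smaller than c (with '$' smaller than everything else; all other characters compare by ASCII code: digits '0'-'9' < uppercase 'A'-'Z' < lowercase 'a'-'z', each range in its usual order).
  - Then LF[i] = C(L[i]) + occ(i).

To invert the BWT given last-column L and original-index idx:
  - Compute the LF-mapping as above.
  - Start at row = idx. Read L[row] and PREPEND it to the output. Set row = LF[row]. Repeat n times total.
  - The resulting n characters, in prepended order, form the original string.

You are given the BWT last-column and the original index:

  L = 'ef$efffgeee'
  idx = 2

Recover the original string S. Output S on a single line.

Answer: eefegfeffe$

Derivation:
LF mapping: 1 6 0 2 7 8 9 10 3 4 5
Walk LF starting at row 2, prepending L[row]:
  step 1: row=2, L[2]='$', prepend. Next row=LF[2]=0
  step 2: row=0, L[0]='e', prepend. Next row=LF[0]=1
  step 3: row=1, L[1]='f', prepend. Next row=LF[1]=6
  step 4: row=6, L[6]='f', prepend. Next row=LF[6]=9
  step 5: row=9, L[9]='e', prepend. Next row=LF[9]=4
  step 6: row=4, L[4]='f', prepend. Next row=LF[4]=7
  step 7: row=7, L[7]='g', prepend. Next row=LF[7]=10
  step 8: row=10, L[10]='e', prepend. Next row=LF[10]=5
  step 9: row=5, L[5]='f', prepend. Next row=LF[5]=8
  step 10: row=8, L[8]='e', prepend. Next row=LF[8]=3
  step 11: row=3, L[3]='e', prepend. Next row=LF[3]=2
Reversed output: eefegfeffe$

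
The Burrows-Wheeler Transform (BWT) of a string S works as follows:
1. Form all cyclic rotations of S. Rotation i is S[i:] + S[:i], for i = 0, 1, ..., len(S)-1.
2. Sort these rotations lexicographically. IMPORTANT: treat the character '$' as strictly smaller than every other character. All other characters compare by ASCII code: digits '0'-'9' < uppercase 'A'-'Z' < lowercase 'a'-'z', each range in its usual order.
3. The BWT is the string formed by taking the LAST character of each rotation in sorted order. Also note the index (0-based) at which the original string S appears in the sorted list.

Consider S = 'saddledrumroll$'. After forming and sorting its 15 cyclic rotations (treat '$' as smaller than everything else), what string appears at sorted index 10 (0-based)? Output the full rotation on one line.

All 15 rotations (rotation i = S[i:]+S[:i]):
  rot[0] = saddledrumroll$
  rot[1] = addledrumroll$s
  rot[2] = ddledrumroll$sa
  rot[3] = dledrumroll$sad
  rot[4] = ledrumroll$sadd
  rot[5] = edrumroll$saddl
  rot[6] = drumroll$saddle
  rot[7] = rumroll$saddled
  rot[8] = umroll$saddledr
  rot[9] = mroll$saddledru
  rot[10] = roll$saddledrum
  rot[11] = oll$saddledrumr
  rot[12] = ll$saddledrumro
  rot[13] = l$saddledrumrol
  rot[14] = $saddledrumroll
Sorted (with $ < everything):
  sorted[0] = $saddledrumroll
  sorted[1] = addledrumroll$s
  sorted[2] = ddledrumroll$sa
  sorted[3] = dledrumroll$sad
  sorted[4] = drumroll$saddle
  sorted[5] = edrumroll$saddl
  sorted[6] = l$saddledrumrol
  sorted[7] = ledrumroll$sadd
  sorted[8] = ll$saddledrumro
  sorted[9] = mroll$saddledru
  sorted[10] = oll$saddledrumr
  sorted[11] = roll$saddledrum
  sorted[12] = rumroll$saddled
  sorted[13] = saddledrumroll$
  sorted[14] = umroll$saddledr
sorted[10] = oll$saddledrumr

Answer: oll$saddledrumr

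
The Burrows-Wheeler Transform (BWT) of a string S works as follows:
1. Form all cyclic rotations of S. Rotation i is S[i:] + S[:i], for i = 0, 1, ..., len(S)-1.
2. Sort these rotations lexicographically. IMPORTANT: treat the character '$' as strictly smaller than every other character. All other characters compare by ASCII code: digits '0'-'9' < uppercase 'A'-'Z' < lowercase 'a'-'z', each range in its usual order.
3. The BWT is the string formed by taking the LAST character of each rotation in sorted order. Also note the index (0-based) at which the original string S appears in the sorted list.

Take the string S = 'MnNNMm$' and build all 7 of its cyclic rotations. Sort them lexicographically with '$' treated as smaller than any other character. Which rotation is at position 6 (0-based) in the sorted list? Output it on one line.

Answer: nNNMm$M

Derivation:
All 7 rotations (rotation i = S[i:]+S[:i]):
  rot[0] = MnNNMm$
  rot[1] = nNNMm$M
  rot[2] = NNMm$Mn
  rot[3] = NMm$MnN
  rot[4] = Mm$MnNN
  rot[5] = m$MnNNM
  rot[6] = $MnNNMm
Sorted (with $ < everything):
  sorted[0] = $MnNNMm
  sorted[1] = Mm$MnNN
  sorted[2] = MnNNMm$
  sorted[3] = NMm$MnN
  sorted[4] = NNMm$Mn
  sorted[5] = m$MnNNM
  sorted[6] = nNNMm$M
sorted[6] = nNNMm$M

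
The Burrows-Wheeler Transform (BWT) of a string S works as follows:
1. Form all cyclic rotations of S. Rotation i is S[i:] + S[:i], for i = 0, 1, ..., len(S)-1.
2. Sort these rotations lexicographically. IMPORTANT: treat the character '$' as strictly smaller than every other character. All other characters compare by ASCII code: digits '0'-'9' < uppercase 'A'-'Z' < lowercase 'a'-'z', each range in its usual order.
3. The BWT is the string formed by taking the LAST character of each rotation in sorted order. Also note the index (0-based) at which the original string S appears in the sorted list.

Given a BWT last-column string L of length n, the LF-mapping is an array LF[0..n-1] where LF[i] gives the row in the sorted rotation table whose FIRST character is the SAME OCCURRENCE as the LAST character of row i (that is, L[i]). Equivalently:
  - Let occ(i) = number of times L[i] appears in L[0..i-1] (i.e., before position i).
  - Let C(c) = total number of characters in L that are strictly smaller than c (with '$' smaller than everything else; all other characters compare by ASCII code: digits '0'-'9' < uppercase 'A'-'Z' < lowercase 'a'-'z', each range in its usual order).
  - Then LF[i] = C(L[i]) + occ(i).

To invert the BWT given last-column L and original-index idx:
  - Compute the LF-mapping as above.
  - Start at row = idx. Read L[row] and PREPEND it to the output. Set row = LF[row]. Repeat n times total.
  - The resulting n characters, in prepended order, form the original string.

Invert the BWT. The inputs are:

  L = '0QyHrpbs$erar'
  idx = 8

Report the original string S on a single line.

Answer: raspberryHQ0$

Derivation:
LF mapping: 1 3 12 2 8 7 5 11 0 6 9 4 10
Walk LF starting at row 8, prepending L[row]:
  step 1: row=8, L[8]='$', prepend. Next row=LF[8]=0
  step 2: row=0, L[0]='0', prepend. Next row=LF[0]=1
  step 3: row=1, L[1]='Q', prepend. Next row=LF[1]=3
  step 4: row=3, L[3]='H', prepend. Next row=LF[3]=2
  step 5: row=2, L[2]='y', prepend. Next row=LF[2]=12
  step 6: row=12, L[12]='r', prepend. Next row=LF[12]=10
  step 7: row=10, L[10]='r', prepend. Next row=LF[10]=9
  step 8: row=9, L[9]='e', prepend. Next row=LF[9]=6
  step 9: row=6, L[6]='b', prepend. Next row=LF[6]=5
  step 10: row=5, L[5]='p', prepend. Next row=LF[5]=7
  step 11: row=7, L[7]='s', prepend. Next row=LF[7]=11
  step 12: row=11, L[11]='a', prepend. Next row=LF[11]=4
  step 13: row=4, L[4]='r', prepend. Next row=LF[4]=8
Reversed output: raspberryHQ0$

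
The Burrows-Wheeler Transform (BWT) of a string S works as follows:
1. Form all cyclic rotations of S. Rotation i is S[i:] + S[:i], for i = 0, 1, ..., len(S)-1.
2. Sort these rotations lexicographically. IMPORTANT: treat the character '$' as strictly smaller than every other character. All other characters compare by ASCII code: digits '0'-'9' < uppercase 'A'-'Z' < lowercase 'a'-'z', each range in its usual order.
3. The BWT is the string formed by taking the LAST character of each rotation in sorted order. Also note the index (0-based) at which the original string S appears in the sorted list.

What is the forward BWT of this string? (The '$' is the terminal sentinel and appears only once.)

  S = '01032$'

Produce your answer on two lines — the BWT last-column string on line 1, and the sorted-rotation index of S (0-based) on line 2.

All 6 rotations (rotation i = S[i:]+S[:i]):
  rot[0] = 01032$
  rot[1] = 1032$0
  rot[2] = 032$01
  rot[3] = 32$010
  rot[4] = 2$0103
  rot[5] = $01032
Sorted (with $ < everything):
  sorted[0] = $01032  (last char: '2')
  sorted[1] = 01032$  (last char: '$')
  sorted[2] = 032$01  (last char: '1')
  sorted[3] = 1032$0  (last char: '0')
  sorted[4] = 2$0103  (last char: '3')
  sorted[5] = 32$010  (last char: '0')
Last column: 2$1030
Original string S is at sorted index 1

Answer: 2$1030
1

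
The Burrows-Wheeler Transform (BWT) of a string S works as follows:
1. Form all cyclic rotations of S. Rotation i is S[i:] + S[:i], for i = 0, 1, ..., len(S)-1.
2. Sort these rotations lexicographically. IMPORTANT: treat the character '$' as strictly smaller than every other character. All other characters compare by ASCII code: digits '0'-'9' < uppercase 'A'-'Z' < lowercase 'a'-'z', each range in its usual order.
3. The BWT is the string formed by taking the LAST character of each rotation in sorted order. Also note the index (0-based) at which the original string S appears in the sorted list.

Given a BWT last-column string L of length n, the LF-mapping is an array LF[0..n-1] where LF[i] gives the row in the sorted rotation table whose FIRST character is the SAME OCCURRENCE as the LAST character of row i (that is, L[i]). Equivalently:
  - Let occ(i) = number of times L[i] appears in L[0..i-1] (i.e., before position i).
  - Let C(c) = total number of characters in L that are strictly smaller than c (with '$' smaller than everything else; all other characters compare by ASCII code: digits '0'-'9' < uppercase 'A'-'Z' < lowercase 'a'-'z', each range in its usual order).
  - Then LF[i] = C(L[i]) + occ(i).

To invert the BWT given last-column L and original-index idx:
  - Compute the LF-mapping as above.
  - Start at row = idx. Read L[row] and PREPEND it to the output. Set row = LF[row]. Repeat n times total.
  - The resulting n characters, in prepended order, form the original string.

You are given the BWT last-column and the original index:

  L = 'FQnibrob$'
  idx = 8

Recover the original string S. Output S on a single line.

Answer: ribbonQF$

Derivation:
LF mapping: 1 2 6 5 3 8 7 4 0
Walk LF starting at row 8, prepending L[row]:
  step 1: row=8, L[8]='$', prepend. Next row=LF[8]=0
  step 2: row=0, L[0]='F', prepend. Next row=LF[0]=1
  step 3: row=1, L[1]='Q', prepend. Next row=LF[1]=2
  step 4: row=2, L[2]='n', prepend. Next row=LF[2]=6
  step 5: row=6, L[6]='o', prepend. Next row=LF[6]=7
  step 6: row=7, L[7]='b', prepend. Next row=LF[7]=4
  step 7: row=4, L[4]='b', prepend. Next row=LF[4]=3
  step 8: row=3, L[3]='i', prepend. Next row=LF[3]=5
  step 9: row=5, L[5]='r', prepend. Next row=LF[5]=8
Reversed output: ribbonQF$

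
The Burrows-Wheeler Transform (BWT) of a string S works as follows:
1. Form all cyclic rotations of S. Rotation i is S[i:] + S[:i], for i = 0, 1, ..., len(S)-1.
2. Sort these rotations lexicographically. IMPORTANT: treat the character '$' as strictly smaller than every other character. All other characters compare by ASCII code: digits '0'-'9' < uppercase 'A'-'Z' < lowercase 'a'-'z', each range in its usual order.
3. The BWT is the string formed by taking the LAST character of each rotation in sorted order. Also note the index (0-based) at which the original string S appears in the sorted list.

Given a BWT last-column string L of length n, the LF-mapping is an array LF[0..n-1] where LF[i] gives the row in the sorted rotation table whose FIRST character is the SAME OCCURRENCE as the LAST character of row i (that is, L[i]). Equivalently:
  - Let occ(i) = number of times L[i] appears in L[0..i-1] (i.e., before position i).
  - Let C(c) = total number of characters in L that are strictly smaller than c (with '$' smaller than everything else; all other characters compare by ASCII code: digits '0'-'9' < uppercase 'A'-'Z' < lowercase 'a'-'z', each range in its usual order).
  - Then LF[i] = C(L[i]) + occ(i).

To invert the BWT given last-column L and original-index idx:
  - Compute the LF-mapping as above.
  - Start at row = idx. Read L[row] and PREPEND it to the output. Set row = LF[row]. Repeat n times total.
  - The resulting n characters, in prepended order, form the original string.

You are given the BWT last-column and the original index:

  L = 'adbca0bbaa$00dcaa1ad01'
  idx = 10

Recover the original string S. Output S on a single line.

LF mapping: 7 19 14 17 8 1 15 16 9 10 0 2 3 20 18 11 12 5 13 21 4 6
Walk LF starting at row 10, prepending L[row]:
  step 1: row=10, L[10]='$', prepend. Next row=LF[10]=0
  step 2: row=0, L[0]='a', prepend. Next row=LF[0]=7
  step 3: row=7, L[7]='b', prepend. Next row=LF[7]=16
  step 4: row=16, L[16]='a', prepend. Next row=LF[16]=12
  step 5: row=12, L[12]='0', prepend. Next row=LF[12]=3
  step 6: row=3, L[3]='c', prepend. Next row=LF[3]=17
  step 7: row=17, L[17]='1', prepend. Next row=LF[17]=5
  step 8: row=5, L[5]='0', prepend. Next row=LF[5]=1
  step 9: row=1, L[1]='d', prepend. Next row=LF[1]=19
  step 10: row=19, L[19]='d', prepend. Next row=LF[19]=21
  step 11: row=21, L[21]='1', prepend. Next row=LF[21]=6
  step 12: row=6, L[6]='b', prepend. Next row=LF[6]=15
  step 13: row=15, L[15]='a', prepend. Next row=LF[15]=11
  step 14: row=11, L[11]='0', prepend. Next row=LF[11]=2
  step 15: row=2, L[2]='b', prepend. Next row=LF[2]=14
  step 16: row=14, L[14]='c', prepend. Next row=LF[14]=18
  step 17: row=18, L[18]='a', prepend. Next row=LF[18]=13
  step 18: row=13, L[13]='d', prepend. Next row=LF[13]=20
  step 19: row=20, L[20]='0', prepend. Next row=LF[20]=4
  step 20: row=4, L[4]='a', prepend. Next row=LF[4]=8
  step 21: row=8, L[8]='a', prepend. Next row=LF[8]=9
  step 22: row=9, L[9]='a', prepend. Next row=LF[9]=10
Reversed output: aaa0dacb0ab1dd01c0aba$

Answer: aaa0dacb0ab1dd01c0aba$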